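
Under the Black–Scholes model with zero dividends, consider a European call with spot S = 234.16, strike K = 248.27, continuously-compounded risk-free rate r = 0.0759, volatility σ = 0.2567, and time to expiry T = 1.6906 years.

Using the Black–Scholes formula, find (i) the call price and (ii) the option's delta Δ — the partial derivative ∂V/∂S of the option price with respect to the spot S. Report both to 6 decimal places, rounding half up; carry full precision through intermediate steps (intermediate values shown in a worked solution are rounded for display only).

σ√T = 0.2567·√1.6906 = 0.333769
d₁ = (ln(S/K) + (r+σ²/2)T) / (σ√T) = (ln(234.16/248.27) + (0.0759+0.2567²/2)·1.6906) / 0.333769 = (-0.058512 + 0.184017) / 0.333769 = 0.376024
d₂ = d₁ − σ√T = 0.376024 − 0.333769 = 0.042255
e^{−rT} = e^{−0.0759·1.6906} = 0.879575
N(d₁) = 0.646551,  N(d₂) = 0.516852
Call price V = S·N(d₁) − K·e^{−rT}·N(d₂) = 151.396266 − 112.866088 = 38.530178
Δ = N(d₁) = 0.646551

price = 38.530178
Δ = 0.646551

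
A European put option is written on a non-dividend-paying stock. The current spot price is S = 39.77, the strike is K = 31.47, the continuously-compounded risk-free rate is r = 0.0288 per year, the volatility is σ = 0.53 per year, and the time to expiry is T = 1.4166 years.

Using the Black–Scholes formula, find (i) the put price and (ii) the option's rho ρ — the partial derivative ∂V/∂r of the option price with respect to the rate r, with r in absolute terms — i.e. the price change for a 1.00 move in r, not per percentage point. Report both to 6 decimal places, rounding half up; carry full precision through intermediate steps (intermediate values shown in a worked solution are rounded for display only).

σ√T = 0.53·√1.4166 = 0.630811
d₁ = (ln(S/K) + (r+σ²/2)T) / (σ√T) = (ln(39.77/31.47) + (0.0288+0.53²/2)·1.4166) / 0.630811 = (0.234078 + 0.239760) / 0.630811 = 0.751156
d₂ = d₁ − σ√T = 0.751156 − 0.630811 = 0.120345
e^{−rT} = e^{−0.0288·1.4166} = 0.960023
N(−d₁) = 0.226279,  N(−d₂) = 0.452105
Put price V = K·e^{−rT}·N(−d₂) − S·N(−d₁) = 13.658963 − 8.999132 = 4.659832
ρ = −K·T·e^{−rT}·N(−d₂) = -19.349288

price = 4.659832
ρ = -19.349288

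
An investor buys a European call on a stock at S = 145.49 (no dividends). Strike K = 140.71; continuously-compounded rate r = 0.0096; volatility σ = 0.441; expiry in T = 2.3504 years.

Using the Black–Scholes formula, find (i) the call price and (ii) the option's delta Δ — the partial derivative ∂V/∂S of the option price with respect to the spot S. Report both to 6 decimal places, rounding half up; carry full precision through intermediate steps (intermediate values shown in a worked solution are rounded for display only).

σ√T = 0.441·√2.3504 = 0.676098
d₁ = (ln(S/K) + (r+σ²/2)T) / (σ√T) = (ln(145.49/140.71) + (0.0096+0.441²/2)·2.3504) / 0.676098 = (0.033406 + 0.251118) / 0.676098 = 0.420833
d₂ = d₁ − σ√T = 0.420833 − 0.676098 = -0.255265
e^{−rT} = e^{−0.0096·2.3504} = 0.977689
N(d₁) = 0.663061,  N(d₂) = 0.399259
Call price V = S·N(d₁) − K·e^{−rT}·N(d₂) = 96.468815 − 54.926341 = 41.542474
Δ = N(d₁) = 0.663061

price = 41.542474
Δ = 0.663061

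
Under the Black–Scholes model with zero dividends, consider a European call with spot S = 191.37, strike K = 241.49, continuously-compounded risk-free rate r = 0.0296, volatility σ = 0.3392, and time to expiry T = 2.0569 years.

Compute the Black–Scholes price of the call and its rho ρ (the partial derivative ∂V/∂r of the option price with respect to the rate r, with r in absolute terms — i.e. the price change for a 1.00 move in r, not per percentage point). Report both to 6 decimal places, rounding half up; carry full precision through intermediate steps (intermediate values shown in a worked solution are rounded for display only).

σ√T = 0.3392·√2.0569 = 0.486477
d₁ = (ln(S/K) + (r+σ²/2)T) / (σ√T) = (ln(191.37/241.49) + (0.0296+0.3392²/2)·2.0569) / 0.486477 = (-0.232619 + 0.179214) / 0.486477 = -0.109779
d₂ = d₁ − σ√T = -0.109779 − 0.486477 = -0.596256
e^{−rT} = e^{−0.0296·2.0569} = 0.940932
N(d₁) = 0.456292,  N(d₂) = 0.275502
Call price V = S·N(d₁) − K·e^{−rT}·N(d₂) = 87.320643 − 62.601132 = 24.719511
ρ = K·T·e^{−rT}·N(d₂) = 128.764269

price = 24.719511
ρ = 128.764269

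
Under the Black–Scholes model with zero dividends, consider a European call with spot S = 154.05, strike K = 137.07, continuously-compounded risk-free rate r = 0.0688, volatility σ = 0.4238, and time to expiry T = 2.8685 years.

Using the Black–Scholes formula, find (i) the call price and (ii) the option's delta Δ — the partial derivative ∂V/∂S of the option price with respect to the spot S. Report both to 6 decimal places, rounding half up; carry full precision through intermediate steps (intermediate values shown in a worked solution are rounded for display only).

price = 61.466552
Δ = 0.787142

σ√T = 0.4238·√2.8685 = 0.717775
d₁ = (ln(S/K) + (r+σ²/2)T) / (σ√T) = (ln(154.05/137.07) + (0.0688+0.4238²/2)·2.8685) / 0.717775 = (0.116785 + 0.454953) / 0.717775 = 0.796543
d₂ = d₁ − σ√T = 0.796543 − 0.717775 = 0.078768
e^{−rT} = e^{−0.0688·2.8685} = 0.820901
N(d₁) = 0.787142,  N(d₂) = 0.531391
Call price V = S·N(d₁) − K·e^{−rT}·N(d₂) = 121.259193 − 59.792641 = 61.466552
Δ = N(d₁) = 0.787142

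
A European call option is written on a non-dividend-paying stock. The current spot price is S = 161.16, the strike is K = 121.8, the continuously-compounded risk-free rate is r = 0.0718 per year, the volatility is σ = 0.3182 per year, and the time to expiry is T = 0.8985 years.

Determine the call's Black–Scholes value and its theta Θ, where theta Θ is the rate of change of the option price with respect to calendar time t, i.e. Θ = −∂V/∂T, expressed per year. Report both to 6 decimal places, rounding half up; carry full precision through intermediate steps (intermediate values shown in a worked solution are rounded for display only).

σ√T = 0.3182·√0.8985 = 0.301619
d₁ = (ln(S/K) + (r+σ²/2)T) / (σ√T) = (ln(161.16/121.8) + (0.0718+0.3182²/2)·0.8985) / 0.301619 = (0.280017 + 0.109999) / 0.301619 = 1.293076
d₂ = d₁ − σ√T = 1.293076 − 0.301619 = 0.991457
e^{−rT} = e^{−0.0718·0.8985} = 0.937525
N(d₁) = 0.902008,  N(d₂) = 0.839269
Call price V = S·N(d₁) − K·e^{−rT}·N(d₂) = 145.367544 − 95.836501 = 49.531042
φ(d₁) = (1/√(2π))·e^{−d₁²/2} = 0.172914
Θ = −S·φ(d₁)·σ/(2√T) − r·K·e^{−rT}·N(d₂) = −4.677335 − 6.881061 = -11.558396

price = 49.531042
Θ = -11.558396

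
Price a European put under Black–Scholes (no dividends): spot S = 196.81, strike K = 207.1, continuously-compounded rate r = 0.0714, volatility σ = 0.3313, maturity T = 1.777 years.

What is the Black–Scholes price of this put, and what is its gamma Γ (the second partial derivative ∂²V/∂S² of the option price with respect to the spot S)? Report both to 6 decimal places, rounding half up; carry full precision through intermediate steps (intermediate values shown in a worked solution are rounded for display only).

σ√T = 0.3313·√1.777 = 0.441637
d₁ = (ln(S/K) + (r+σ²/2)T) / (σ√T) = (ln(196.81/207.1) + (0.0714+0.3313²/2)·1.777) / 0.441637 = (-0.050963 + 0.224399) / 0.441637 = 0.392713
d₂ = d₁ − σ√T = 0.392713 − 0.441637 = -0.048924
e^{−rT} = e^{−0.0714·1.777} = 0.880841
N(−d₁) = 0.347266,  N(−d₂) = 0.519510
Put price V = K·e^{−rT}·N(−d₂) − S·N(−d₁) = 94.770191 − 68.345395 = 26.424796
φ(d₁) = (1/√(2π))·e^{−d₁²/2} = 0.369335
Γ = φ(d₁) / (S·σ·√T) = 0.004249

price = 26.424796
Γ = 0.004249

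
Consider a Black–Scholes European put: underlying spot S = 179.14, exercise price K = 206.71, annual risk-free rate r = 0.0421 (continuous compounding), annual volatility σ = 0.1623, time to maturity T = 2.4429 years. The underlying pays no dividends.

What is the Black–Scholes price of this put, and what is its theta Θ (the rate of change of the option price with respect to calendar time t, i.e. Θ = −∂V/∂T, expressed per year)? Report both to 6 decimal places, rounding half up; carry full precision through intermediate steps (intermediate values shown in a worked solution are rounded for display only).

σ√T = 0.1623·√2.4429 = 0.253671
d₁ = (ln(S/K) + (r+σ²/2)T) / (σ√T) = (ln(179.14/206.71) + (0.0421+0.1623²/2)·2.4429) / 0.253671 = (-0.143149 + 0.135021) / 0.253671 = -0.032044
d₂ = d₁ − σ√T = -0.032044 − 0.253671 = -0.285715
e^{−rT} = e^{−0.0421·2.4429} = 0.902266
N(−d₁) = 0.512781,  N(−d₂) = 0.612452
Put price V = K·e^{−rT}·N(−d₂) − S·N(−d₁) = 114.226773 − 91.859659 = 22.367114
φ(d₁) = (1/√(2π))·e^{−d₁²/2} = 0.398738
Θ = −S·φ(d₁)·σ/(2√T) + r·K·e^{−rT}·N(−d₂) = −3.708646 + 4.808947 = 1.100301

price = 22.367114
Θ = 1.100301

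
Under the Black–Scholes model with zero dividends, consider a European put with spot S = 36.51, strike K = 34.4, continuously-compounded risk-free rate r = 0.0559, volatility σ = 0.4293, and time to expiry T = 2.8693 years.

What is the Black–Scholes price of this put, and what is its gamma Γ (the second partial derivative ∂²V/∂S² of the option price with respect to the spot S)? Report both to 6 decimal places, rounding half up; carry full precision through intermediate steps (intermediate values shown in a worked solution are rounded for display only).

price = 6.139699
Γ = 0.012037

σ√T = 0.4293·√2.8693 = 0.727192
d₁ = (ln(S/K) + (r+σ²/2)T) / (σ√T) = (ln(36.51/34.4) + (0.0559+0.4293²/2)·2.8693) / 0.727192 = (0.059530 + 0.424798) / 0.727192 = 0.666024
d₂ = d₁ − σ√T = 0.666024 − 0.727192 = -0.061167
e^{−rT} = e^{−0.0559·2.8693} = 0.851808
N(−d₁) = 0.252698,  N(−d₂) = 0.524387
Put price V = K·e^{−rT}·N(−d₂) − S·N(−d₁) = 15.365694 − 9.225995 = 6.139699
φ(d₁) = (1/√(2π))·e^{−d₁²/2} = 0.319585
Γ = φ(d₁) / (S·σ·√T) = 0.012037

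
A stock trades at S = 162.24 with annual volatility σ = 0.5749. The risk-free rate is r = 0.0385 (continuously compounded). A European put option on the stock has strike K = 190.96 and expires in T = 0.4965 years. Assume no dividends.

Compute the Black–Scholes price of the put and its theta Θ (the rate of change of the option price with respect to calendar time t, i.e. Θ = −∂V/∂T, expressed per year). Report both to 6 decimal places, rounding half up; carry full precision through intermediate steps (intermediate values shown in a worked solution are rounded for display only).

price = 42.331582
Θ = -20.966634

σ√T = 0.5749·√0.4965 = 0.405090
d₁ = (ln(S/K) + (r+σ²/2)T) / (σ√T) = (ln(162.24/190.96) + (0.0385+0.5749²/2)·0.4965) / 0.405090 = (-0.162987 + 0.101164) / 0.405090 = -0.152615
d₂ = d₁ − σ√T = -0.152615 − 0.405090 = -0.557705
e^{−rT} = e^{−0.0385·0.4965} = 0.981066
N(−d₁) = 0.560649,  N(−d₂) = 0.711477
Put price V = K·e^{−rT}·N(−d₂) − S·N(−d₁) = 133.291289 − 90.959707 = 42.331582
φ(d₁) = (1/√(2π))·e^{−d₁²/2} = 0.394323
Θ = −S·φ(d₁)·σ/(2√T) + r·K·e^{−rT}·N(−d₂) = −26.098349 + 5.131715 = -20.966634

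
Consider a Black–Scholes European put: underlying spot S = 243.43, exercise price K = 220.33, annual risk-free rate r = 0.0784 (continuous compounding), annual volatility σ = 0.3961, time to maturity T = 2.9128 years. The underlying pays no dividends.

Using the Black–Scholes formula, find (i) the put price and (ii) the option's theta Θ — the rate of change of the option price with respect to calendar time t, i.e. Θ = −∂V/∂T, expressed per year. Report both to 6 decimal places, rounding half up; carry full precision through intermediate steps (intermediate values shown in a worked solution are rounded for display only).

σ√T = 0.3961·√2.9128 = 0.676021
d₁ = (ln(S/K) + (r+σ²/2)T) / (σ√T) = (ln(243.43/220.33) + (0.0784+0.3961²/2)·2.9128) / 0.676021 = (0.099703 + 0.456866) / 0.676021 = 0.823301
d₂ = d₁ − σ√T = 0.823301 − 0.676021 = 0.147280
e^{−rT} = e^{−0.0784·2.9128} = 0.795835
N(−d₁) = 0.205168,  N(−d₂) = 0.441456
Put price V = K·e^{−rT}·N(−d₂) − S·N(−d₁) = 77.407595 − 49.944153 = 27.463442
φ(d₁) = (1/√(2π))·e^{−d₁²/2} = 0.284264
Θ = −S·φ(d₁)·σ/(2√T) + r·K·e^{−rT}·N(−d₂) = −8.030008 + 6.068755 = -1.961252

price = 27.463442
Θ = -1.961252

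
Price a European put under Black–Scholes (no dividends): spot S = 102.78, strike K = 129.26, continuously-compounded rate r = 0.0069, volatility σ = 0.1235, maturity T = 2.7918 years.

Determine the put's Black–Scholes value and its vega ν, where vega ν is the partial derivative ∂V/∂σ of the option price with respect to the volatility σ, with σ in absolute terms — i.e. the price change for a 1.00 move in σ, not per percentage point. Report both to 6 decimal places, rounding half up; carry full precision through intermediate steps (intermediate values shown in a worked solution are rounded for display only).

σ√T = 0.1235·√2.7918 = 0.206352
d₁ = (ln(S/K) + (r+σ²/2)T) / (σ√T) = (ln(102.78/129.26) + (0.0069+0.1235²/2)·2.7918) / 0.206352 = (-0.229235 + 0.040554) / 0.206352 = -0.914364
d₂ = d₁ − σ√T = -0.914364 − 0.206352 = -1.120716
e^{−rT} = e^{−0.0069·2.7918} = 0.980921
N(−d₁) = 0.819737,  N(−d₂) = 0.868796
Put price V = K·e^{−rT}·N(−d₂) − S·N(−d₁) = 110.157942 − 84.252594 = 25.905349
φ(d₁) = (1/√(2π))·e^{−d₁²/2} = 0.262640
ν = S·φ(d₁)·√T = 45.103714

price = 25.905349
ν = 45.103714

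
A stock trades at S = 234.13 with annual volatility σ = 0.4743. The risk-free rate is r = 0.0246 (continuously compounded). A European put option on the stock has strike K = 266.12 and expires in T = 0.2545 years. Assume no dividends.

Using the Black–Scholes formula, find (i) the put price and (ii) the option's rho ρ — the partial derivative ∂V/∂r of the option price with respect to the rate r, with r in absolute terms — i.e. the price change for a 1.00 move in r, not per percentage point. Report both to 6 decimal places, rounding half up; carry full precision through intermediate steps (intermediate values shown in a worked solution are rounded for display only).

σ√T = 0.4743·√0.2545 = 0.239275
d₁ = (ln(S/K) + (r+σ²/2)T) / (σ√T) = (ln(234.13/266.12) + (0.0246+0.4743²/2)·0.2545) / 0.239275 = (-0.128071 + 0.034887) / 0.239275 = -0.389443
d₂ = d₁ − σ√T = -0.389443 − 0.239275 = -0.628718
e^{−rT} = e^{−0.0246·0.2545} = 0.993759
N(−d₁) = 0.651526,  N(−d₂) = 0.735233
Put price V = K·e^{−rT}·N(−d₂) − S·N(−d₁) = 194.439084 − 152.541723 = 41.897361
ρ = −K·T·e^{−rT}·N(−d₂) = -49.484747

price = 41.897361
ρ = -49.484747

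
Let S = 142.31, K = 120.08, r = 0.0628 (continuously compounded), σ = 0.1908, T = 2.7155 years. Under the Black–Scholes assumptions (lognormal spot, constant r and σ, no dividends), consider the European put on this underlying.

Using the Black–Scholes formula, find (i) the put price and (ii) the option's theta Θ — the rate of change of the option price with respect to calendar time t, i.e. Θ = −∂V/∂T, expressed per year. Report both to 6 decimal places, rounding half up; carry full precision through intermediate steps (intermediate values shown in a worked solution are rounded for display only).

σ√T = 0.1908·√2.7155 = 0.314415
d₁ = (ln(S/K) + (r+σ²/2)T) / (σ√T) = (ln(142.31/120.08) + (0.0628+0.1908²/2)·2.7155) / 0.314415 = (0.169850 + 0.219962) / 0.314415 = 1.239799
d₂ = d₁ − σ√T = 1.239799 − 0.314415 = 0.925384
e^{−rT} = e^{−0.0628·2.7155} = 0.843215
N(−d₁) = 0.107525,  N(−d₂) = 0.177383
Put price V = K·e^{−rT}·N(−d₂) − S·N(−d₁) = 17.960618 − 15.301867 = 2.658750
φ(d₁) = (1/√(2π))·e^{−d₁²/2} = 0.184983
Θ = −S·φ(d₁)·σ/(2√T) + r·K·e^{−rT}·N(−d₂) = −1.524023 + 1.127927 = -0.396097

price = 2.658750
Θ = -0.396097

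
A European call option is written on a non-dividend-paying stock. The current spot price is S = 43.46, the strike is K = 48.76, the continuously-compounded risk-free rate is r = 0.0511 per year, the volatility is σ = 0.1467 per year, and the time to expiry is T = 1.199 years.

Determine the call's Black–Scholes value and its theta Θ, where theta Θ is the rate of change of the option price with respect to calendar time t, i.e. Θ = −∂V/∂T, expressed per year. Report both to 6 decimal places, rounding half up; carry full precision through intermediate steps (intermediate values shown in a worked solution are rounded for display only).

σ√T = 0.1467·√1.199 = 0.160635
d₁ = (ln(S/K) + (r+σ²/2)T) / (σ√T) = (ln(43.46/48.76) + (0.0511+0.1467²/2)·1.199) / 0.160635 = (-0.115069 + 0.074171) / 0.160635 = -0.254606
d₂ = d₁ − σ√T = -0.254606 − 0.160635 = -0.415241
e^{−rT} = e^{−0.0511·1.199} = 0.940570
N(d₁) = 0.399514,  N(d₂) = 0.338983
Call price V = S·N(d₁) − K·e^{−rT}·N(d₂) = 17.362859 − 15.546493 = 1.816366
φ(d₁) = (1/√(2π))·e^{−d₁²/2} = 0.386219
Θ = −S·φ(d₁)·σ/(2√T) − r·K·e^{−rT}·N(d₂) = −1.124382 − 0.794426 = -1.918808

price = 1.816366
Θ = -1.918808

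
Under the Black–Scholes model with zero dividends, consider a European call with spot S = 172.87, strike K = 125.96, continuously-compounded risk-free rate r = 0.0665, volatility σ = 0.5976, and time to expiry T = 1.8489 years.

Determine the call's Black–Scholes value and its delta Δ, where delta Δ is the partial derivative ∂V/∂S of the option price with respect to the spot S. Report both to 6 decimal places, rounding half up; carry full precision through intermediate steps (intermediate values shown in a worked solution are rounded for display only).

σ√T = 0.5976·√1.8489 = 0.812582
d₁ = (ln(S/K) + (r+σ²/2)T) / (σ√T) = (ln(172.87/125.96) + (0.0665+0.5976²/2)·1.8489) / 0.812582 = (0.316575 + 0.453097) / 0.812582 = 0.947193
d₂ = d₁ − σ√T = 0.947193 − 0.812582 = 0.134611
e^{−rT} = e^{−0.0665·1.8489} = 0.884306
N(d₁) = 0.828230,  N(d₂) = 0.553540
Call price V = S·N(d₁) − K·e^{−rT}·N(d₂) = 143.176085 − 61.657305 = 81.518781
Δ = N(d₁) = 0.828230

price = 81.518781
Δ = 0.828230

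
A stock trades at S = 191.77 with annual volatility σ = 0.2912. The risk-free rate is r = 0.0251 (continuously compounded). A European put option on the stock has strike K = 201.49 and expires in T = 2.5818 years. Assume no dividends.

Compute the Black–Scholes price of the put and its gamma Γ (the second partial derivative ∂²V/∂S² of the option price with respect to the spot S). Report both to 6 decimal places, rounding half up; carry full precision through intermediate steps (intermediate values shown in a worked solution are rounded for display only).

σ√T = 0.2912·√2.5818 = 0.467900
d₁ = (ln(S/K) + (r+σ²/2)T) / (σ√T) = (ln(191.77/201.49) + (0.0251+0.2912²/2)·2.5818) / 0.467900 = (-0.049443 + 0.174268) / 0.467900 = 0.266778
d₂ = d₁ − σ√T = 0.266778 − 0.467900 = -0.201122
e^{−rT} = e^{−0.0251·2.5818} = 0.937252
N(−d₁) = 0.394820,  N(−d₂) = 0.579698
Put price V = K·e^{−rT}·N(−d₂) − S·N(−d₁) = 109.474233 − 75.714662 = 33.759571
φ(d₁) = (1/√(2π))·e^{−d₁²/2} = 0.384995
Γ = φ(d₁) / (S·σ·√T) = 0.004291

price = 33.759571
Γ = 0.004291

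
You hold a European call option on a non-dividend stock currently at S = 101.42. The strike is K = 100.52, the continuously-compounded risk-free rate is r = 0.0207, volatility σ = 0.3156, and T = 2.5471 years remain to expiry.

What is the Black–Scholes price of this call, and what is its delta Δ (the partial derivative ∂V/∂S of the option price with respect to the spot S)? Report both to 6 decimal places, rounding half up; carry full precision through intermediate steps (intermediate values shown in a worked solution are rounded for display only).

price = 22.737864
Δ = 0.645879

σ√T = 0.3156·√2.5471 = 0.503686
d₁ = (ln(S/K) + (r+σ²/2)T) / (σ√T) = (ln(101.42/100.52) + (0.0207+0.3156²/2)·2.5471) / 0.503686 = (0.008914 + 0.179575) / 0.503686 = 0.374218
d₂ = d₁ − σ√T = 0.374218 − 0.503686 = -0.129468
e^{−rT} = e^{−0.0207·2.5471} = 0.948641
N(d₁) = 0.645879,  N(d₂) = 0.448494
Call price V = S·N(d₁) − K·e^{−rT}·N(d₂) = 65.505042 − 42.767178 = 22.737864
Δ = N(d₁) = 0.645879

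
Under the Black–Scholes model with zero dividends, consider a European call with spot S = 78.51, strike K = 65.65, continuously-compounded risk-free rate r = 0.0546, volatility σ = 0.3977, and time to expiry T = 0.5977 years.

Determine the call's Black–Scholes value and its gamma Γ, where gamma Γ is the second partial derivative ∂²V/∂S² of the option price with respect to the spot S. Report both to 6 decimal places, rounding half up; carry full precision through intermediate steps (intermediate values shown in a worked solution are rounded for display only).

σ√T = 0.3977·√0.5977 = 0.307466
d₁ = (ln(S/K) + (r+σ²/2)T) / (σ√T) = (ln(78.51/65.65) + (0.0546+0.3977²/2)·0.5977) / 0.307466 = (0.178888 + 0.079902) / 0.307466 = 0.841688
d₂ = d₁ − σ√T = 0.841688 − 0.307466 = 0.534222
e^{−rT} = e^{−0.0546·0.5977} = 0.967892
N(d₁) = 0.800019,  N(d₂) = 0.703406
Call price V = S·N(d₁) − K·e^{−rT}·N(d₂) = 62.809468 − 44.695917 = 18.113551
φ(d₁) = (1/√(2π))·e^{−d₁²/2} = 0.279946
Γ = φ(d₁) / (S·σ·√T) = 0.011597

price = 18.113551
Γ = 0.011597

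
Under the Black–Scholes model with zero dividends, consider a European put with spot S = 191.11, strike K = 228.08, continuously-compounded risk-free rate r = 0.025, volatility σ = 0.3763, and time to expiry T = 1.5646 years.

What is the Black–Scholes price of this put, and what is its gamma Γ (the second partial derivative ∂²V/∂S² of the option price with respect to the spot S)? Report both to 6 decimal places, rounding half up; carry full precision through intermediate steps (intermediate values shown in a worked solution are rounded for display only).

σ√T = 0.3763·√1.5646 = 0.470691
d₁ = (ln(S/K) + (r+σ²/2)T) / (σ√T) = (ln(191.11/228.08) + (0.025+0.3763²/2)·1.5646) / 0.470691 = (-0.176847 + 0.149890) / 0.470691 = -0.057272
d₂ = d₁ − σ√T = -0.057272 − 0.470691 = -0.527963
e^{−rT} = e^{−0.025·1.5646} = 0.961640
N(−d₁) = 0.522836,  N(−d₂) = 0.701237
Put price V = K·e^{−rT}·N(−d₂) − S·N(−d₁) = 153.803009 − 99.919114 = 53.883895
φ(d₁) = (1/√(2π))·e^{−d₁²/2} = 0.398289
Γ = φ(d₁) / (S·σ·√T) = 0.004428

price = 53.883895
Γ = 0.004428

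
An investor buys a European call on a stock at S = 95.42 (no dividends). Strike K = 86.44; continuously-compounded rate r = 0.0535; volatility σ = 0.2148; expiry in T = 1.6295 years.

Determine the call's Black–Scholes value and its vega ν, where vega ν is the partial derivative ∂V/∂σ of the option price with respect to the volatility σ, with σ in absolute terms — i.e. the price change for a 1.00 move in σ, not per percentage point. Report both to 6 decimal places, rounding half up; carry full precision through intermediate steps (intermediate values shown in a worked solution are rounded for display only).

price = 19.710612
ν = 34.846898

σ√T = 0.2148·√1.6295 = 0.274196
d₁ = (ln(S/K) + (r+σ²/2)T) / (σ√T) = (ln(95.42/86.44) + (0.0535+0.2148²/2)·1.6295) / 0.274196 = (0.098838 + 0.124770) / 0.274196 = 0.815503
d₂ = d₁ − σ√T = 0.815503 − 0.274196 = 0.541306
e^{−rT} = e^{−0.0535·1.6295} = 0.916514
N(d₁) = 0.792608,  N(d₂) = 0.705852
Call price V = S·N(d₁) − K·e^{−rT}·N(d₂) = 75.630620 − 55.920008 = 19.710612
φ(d₁) = (1/√(2π))·e^{−d₁²/2} = 0.286087
ν = S·φ(d₁)·√T = 34.846898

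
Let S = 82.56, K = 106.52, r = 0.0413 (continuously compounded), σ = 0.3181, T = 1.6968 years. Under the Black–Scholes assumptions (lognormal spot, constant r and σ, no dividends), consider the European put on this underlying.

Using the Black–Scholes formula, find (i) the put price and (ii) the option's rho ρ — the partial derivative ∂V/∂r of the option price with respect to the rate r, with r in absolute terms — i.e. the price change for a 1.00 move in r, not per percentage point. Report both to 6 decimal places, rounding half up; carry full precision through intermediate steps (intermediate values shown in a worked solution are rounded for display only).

σ√T = 0.3181·√1.6968 = 0.414361
d₁ = (ln(S/K) + (r+σ²/2)T) / (σ√T) = (ln(82.56/106.52) + (0.0413+0.3181²/2)·1.6968) / 0.414361 = (-0.254807 + 0.155925) / 0.414361 = -0.238637
d₂ = d₁ − σ√T = -0.238637 − 0.414361 = -0.652998
e^{−rT} = e^{−0.0413·1.6968} = 0.932321
N(−d₁) = 0.594307,  N(−d₂) = 0.743121
Put price V = K·e^{−rT}·N(−d₂) − S·N(−d₁) = 73.800022 − 49.065954 = 24.734068
ρ = −K·T·e^{−rT}·N(−d₂) = -125.223878

price = 24.734068
ρ = -125.223878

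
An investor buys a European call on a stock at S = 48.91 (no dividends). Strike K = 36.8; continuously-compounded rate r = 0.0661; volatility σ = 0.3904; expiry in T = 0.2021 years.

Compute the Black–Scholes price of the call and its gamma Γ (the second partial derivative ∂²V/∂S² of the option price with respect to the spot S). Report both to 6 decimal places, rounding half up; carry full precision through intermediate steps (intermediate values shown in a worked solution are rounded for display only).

σ√T = 0.3904·√0.2021 = 0.175506
d₁ = (ln(S/K) + (r+σ²/2)T) / (σ√T) = (ln(48.91/36.8) + (0.0661+0.3904²/2)·0.2021) / 0.175506 = (0.284484 + 0.028760) / 0.175506 = 1.784801
d₂ = d₁ − σ√T = 1.784801 − 0.175506 = 1.609295
e^{−rT} = e^{−0.0661·0.2021} = 0.986730
N(d₁) = 0.962853,  N(d₂) = 0.946224
Call price V = S·N(d₁) − K·e^{−rT}·N(d₂) = 47.093152 − 34.358972 = 12.734180
φ(d₁) = (1/√(2π))·e^{−d₁²/2} = 0.081130
Γ = φ(d₁) / (S·σ·√T) = 0.009451

price = 12.734180
Γ = 0.009451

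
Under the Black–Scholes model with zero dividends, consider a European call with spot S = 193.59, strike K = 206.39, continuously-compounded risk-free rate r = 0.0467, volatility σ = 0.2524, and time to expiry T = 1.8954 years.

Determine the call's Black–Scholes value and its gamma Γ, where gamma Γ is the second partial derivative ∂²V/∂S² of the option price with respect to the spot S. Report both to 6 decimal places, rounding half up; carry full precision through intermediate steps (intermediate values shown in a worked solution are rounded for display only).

σ√T = 0.2524·√1.8954 = 0.347488
d₁ = (ln(S/K) + (r+σ²/2)T) / (σ√T) = (ln(193.59/206.39) + (0.0467+0.2524²/2)·1.8954) / 0.347488 = (-0.064025 + 0.148889) / 0.347488 = 0.244222
d₂ = d₁ − σ√T = 0.244222 − 0.347488 = -0.103266
e^{−rT} = e^{−0.0467·1.8954} = 0.915289
N(d₁) = 0.596470,  N(d₂) = 0.458876
Call price V = S·N(d₁) − K·e^{−rT}·N(d₂) = 115.470704 − 86.684635 = 28.786069
φ(d₁) = (1/√(2π))·e^{−d₁²/2} = 0.387221
Γ = φ(d₁) / (S·σ·√T) = 0.005756

price = 28.786069
Γ = 0.005756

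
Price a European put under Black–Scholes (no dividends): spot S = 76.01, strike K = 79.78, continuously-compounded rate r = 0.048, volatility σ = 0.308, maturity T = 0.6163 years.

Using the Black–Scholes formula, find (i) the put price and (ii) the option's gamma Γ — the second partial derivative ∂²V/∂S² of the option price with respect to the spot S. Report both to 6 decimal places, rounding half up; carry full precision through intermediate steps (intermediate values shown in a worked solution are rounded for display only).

σ√T = 0.308·√0.6163 = 0.241795
d₁ = (ln(S/K) + (r+σ²/2)T) / (σ√T) = (ln(76.01/79.78) + (0.048+0.308²/2)·0.6163) / 0.241795 = (-0.048408 + 0.058815) / 0.241795 = 0.043040
d₂ = d₁ − σ√T = 0.043040 − 0.241795 = -0.198755
e^{−rT} = e^{−0.048·0.6163} = 0.970851
N(−d₁) = 0.482835,  N(−d₂) = 0.578773
Put price V = K·e^{−rT}·N(−d₂) − S·N(−d₁) = 44.828544 − 36.700280 = 8.128264
φ(d₁) = (1/√(2π))·e^{−d₁²/2} = 0.398573
Γ = φ(d₁) / (S·σ·√T) = 0.021687

price = 8.128264
Γ = 0.021687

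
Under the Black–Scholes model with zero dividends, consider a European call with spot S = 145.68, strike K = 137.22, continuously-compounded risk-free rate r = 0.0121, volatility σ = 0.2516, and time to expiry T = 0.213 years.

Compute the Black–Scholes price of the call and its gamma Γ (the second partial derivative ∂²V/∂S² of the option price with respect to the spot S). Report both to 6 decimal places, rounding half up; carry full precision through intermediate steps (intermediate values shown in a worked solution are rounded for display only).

σ√T = 0.2516·√0.213 = 0.116118
d₁ = (ln(S/K) + (r+σ²/2)T) / (σ√T) = (ln(145.68/137.22) + (0.0121+0.2516²/2)·0.213) / 0.116118 = (0.059827 + 0.009319) / 0.116118 = 0.595479
d₂ = d₁ − σ√T = 0.595479 − 0.116118 = 0.479361
e^{−rT} = e^{−0.0121·0.213} = 0.997426
N(d₁) = 0.724238,  N(d₂) = 0.684159
Call price V = S·N(d₁) − K·e^{−rT}·N(d₂) = 105.507044 − 93.638655 = 11.868389
φ(d₁) = (1/√(2π))·e^{−d₁²/2} = 0.334126
Γ = φ(d₁) / (S·σ·√T) = 0.019752

price = 11.868389
Γ = 0.019752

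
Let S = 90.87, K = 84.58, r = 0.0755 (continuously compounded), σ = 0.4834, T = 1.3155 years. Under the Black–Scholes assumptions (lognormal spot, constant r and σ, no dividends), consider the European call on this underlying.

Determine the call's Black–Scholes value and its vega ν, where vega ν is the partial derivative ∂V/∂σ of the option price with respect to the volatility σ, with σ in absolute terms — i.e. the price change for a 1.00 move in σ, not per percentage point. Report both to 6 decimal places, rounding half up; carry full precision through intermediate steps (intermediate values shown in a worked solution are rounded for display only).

σ√T = 0.4834·√1.3155 = 0.554437
d₁ = (ln(S/K) + (r+σ²/2)T) / (σ√T) = (ln(90.87/84.58) + (0.0755+0.4834²/2)·1.3155) / 0.554437 = (0.071732 + 0.253020) / 0.554437 = 0.585734
d₂ = d₁ − σ√T = 0.585734 − 0.554437 = 0.031297
e^{−rT} = e^{−0.0755·1.3155} = 0.905453
N(d₁) = 0.720973,  N(d₂) = 0.512484
Call price V = S·N(d₁) − K·e^{−rT}·N(d₂) = 65.514800 − 39.247634 = 26.267166
φ(d₁) = (1/√(2π))·e^{−d₁²/2} = 0.336055
ν = S·φ(d₁)·√T = 35.024846

price = 26.267166
ν = 35.024846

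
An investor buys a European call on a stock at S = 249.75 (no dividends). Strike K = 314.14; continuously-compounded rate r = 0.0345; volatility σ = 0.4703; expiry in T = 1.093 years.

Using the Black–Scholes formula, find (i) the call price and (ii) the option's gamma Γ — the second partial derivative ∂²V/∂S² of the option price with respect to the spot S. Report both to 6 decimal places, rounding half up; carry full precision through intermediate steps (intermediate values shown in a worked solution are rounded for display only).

σ√T = 0.4703·√1.093 = 0.491683
d₁ = (ln(S/K) + (r+σ²/2)T) / (σ√T) = (ln(249.75/314.14) + (0.0345+0.4703²/2)·1.093) / 0.491683 = (-0.229378 + 0.158585) / 0.491683 = -0.143983
d₂ = d₁ − σ√T = -0.143983 − 0.491683 = -0.635666
e^{−rT} = e^{−0.0345·1.093} = 0.962994
N(d₁) = 0.442757,  N(d₂) = 0.262497
Call price V = S·N(d₁) − K·e^{−rT}·N(d₂) = 110.578579 − 79.409298 = 31.169280
φ(d₁) = (1/√(2π))·e^{−d₁²/2} = 0.394828
Γ = φ(d₁) / (S·σ·√T) = 0.003215

price = 31.169280
Γ = 0.003215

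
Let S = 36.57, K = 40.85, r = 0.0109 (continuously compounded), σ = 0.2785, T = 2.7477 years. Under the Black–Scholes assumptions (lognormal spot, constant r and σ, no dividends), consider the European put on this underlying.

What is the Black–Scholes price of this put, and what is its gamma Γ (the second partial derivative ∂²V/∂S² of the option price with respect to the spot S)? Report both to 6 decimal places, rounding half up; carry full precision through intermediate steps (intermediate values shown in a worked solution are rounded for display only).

σ√T = 0.2785·√2.7477 = 0.461647
d₁ = (ln(S/K) + (r+σ²/2)T) / (σ√T) = (ln(36.57/40.85) + (0.0109+0.2785²/2)·2.7477) / 0.461647 = (-0.110679 + 0.136509) / 0.461647 = 0.055952
d₂ = d₁ − σ√T = 0.055952 − 0.461647 = -0.405694
e^{−rT} = e^{−0.0109·2.7477} = 0.970494
N(−d₁) = 0.477690,  N(−d₂) = 0.657516
Put price V = K·e^{−rT}·N(−d₂) − S·N(−d₁) = 26.067032 − 17.469119 = 8.597914
φ(d₁) = (1/√(2π))·e^{−d₁²/2} = 0.398318
Γ = φ(d₁) / (S·σ·√T) = 0.023594

price = 8.597914
Γ = 0.023594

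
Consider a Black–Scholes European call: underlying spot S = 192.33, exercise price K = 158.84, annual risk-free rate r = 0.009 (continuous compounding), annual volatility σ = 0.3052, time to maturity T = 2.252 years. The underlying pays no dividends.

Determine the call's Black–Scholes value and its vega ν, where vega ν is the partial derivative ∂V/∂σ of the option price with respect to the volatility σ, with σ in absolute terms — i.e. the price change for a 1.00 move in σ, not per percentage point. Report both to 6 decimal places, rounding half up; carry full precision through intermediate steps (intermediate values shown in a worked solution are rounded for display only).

σ√T = 0.3052·√2.252 = 0.458003
d₁ = (ln(S/K) + (r+σ²/2)T) / (σ√T) = (ln(192.33/158.84) + (0.009+0.3052²/2)·2.252) / 0.458003 = (0.191315 + 0.125152) / 0.458003 = 0.690970
d₂ = d₁ − σ√T = 0.690970 − 0.458003 = 0.232967
e^{−rT} = e^{−0.009·2.252} = 0.979936
N(d₁) = 0.755208,  N(d₂) = 0.592106
Call price V = S·N(d₁) − K·e^{−rT}·N(d₂) = 145.249141 − 92.163171 = 53.085970
φ(d₁) = (1/√(2π))·e^{−d₁²/2} = 0.314221
ν = S·φ(d₁)·√T = 90.691480

price = 53.085970
ν = 90.691480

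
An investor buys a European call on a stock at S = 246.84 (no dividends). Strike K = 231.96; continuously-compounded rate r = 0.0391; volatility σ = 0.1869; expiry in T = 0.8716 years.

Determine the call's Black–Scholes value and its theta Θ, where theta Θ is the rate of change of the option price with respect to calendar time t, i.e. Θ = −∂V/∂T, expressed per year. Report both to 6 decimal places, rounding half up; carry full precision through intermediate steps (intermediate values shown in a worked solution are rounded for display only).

price = 30.121051
Θ = -13.987696

σ√T = 0.1869·√0.8716 = 0.174489
d₁ = (ln(S/K) + (r+σ²/2)T) / (σ√T) = (ln(246.84/231.96) + (0.0391+0.1869²/2)·0.8716) / 0.174489 = (0.062175 + 0.049303) / 0.174489 = 0.638884
d₂ = d₁ − σ√T = 0.638884 − 0.174489 = 0.464395
e^{−rT} = e^{−0.0391·0.8716} = 0.966495
N(d₁) = 0.738551,  N(d₂) = 0.678818
Call price V = S·N(d₁) − K·e^{−rT}·N(d₂) = 182.303867 − 152.182816 = 30.121051
φ(d₁) = (1/√(2π))·e^{−d₁²/2} = 0.325294
Θ = −S·φ(d₁)·σ/(2√T) − r·K·e^{−rT}·N(d₂) = −8.037348 − 5.950348 = -13.987696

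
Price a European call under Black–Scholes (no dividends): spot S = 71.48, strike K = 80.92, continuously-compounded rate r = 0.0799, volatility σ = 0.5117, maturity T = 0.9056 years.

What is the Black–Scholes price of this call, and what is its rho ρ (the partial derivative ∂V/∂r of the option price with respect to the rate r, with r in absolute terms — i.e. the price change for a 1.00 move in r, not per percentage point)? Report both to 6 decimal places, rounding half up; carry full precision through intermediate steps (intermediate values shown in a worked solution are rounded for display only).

σ√T = 0.5117·√0.9056 = 0.486949
d₁ = (ln(S/K) + (r+σ²/2)T) / (σ√T) = (ln(71.48/80.92) + (0.0799+0.5117²/2)·0.9056) / 0.486949 = (-0.124043 + 0.190917) / 0.486949 = 0.137332
d₂ = d₁ − σ√T = 0.137332 − 0.486949 = -0.349617
e^{−rT} = e^{−0.0799·0.9056} = 0.930198
N(d₁) = 0.554616,  N(d₂) = 0.363313
Call price V = S·N(d₁) − K·e^{−rT}·N(d₂) = 39.643947 − 27.347179 = 12.296768
ρ = K·T·e^{−rT}·N(d₂) = 24.765606

price = 12.296768
ρ = 24.765606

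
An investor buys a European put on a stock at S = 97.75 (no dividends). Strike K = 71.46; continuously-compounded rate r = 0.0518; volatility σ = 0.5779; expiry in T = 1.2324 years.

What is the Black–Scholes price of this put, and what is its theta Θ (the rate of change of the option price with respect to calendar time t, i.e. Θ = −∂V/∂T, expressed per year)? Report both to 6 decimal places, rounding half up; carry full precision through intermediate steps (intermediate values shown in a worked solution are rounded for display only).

price = 8.692849
Θ = -5.346796

σ√T = 0.5779·√1.2324 = 0.641547
d₁ = (ln(S/K) + (r+σ²/2)T) / (σ√T) = (ln(97.75/71.46) + (0.0518+0.5779²/2)·1.2324) / 0.641547 = (0.313275 + 0.269630) / 0.641547 = 0.908593
d₂ = d₁ − σ√T = 0.908593 − 0.641547 = 0.267046
e^{−rT} = e^{−0.0518·1.2324} = 0.938157
N(−d₁) = 0.181783,  N(−d₂) = 0.394717
Put price V = K·e^{−rT}·N(−d₂) − S·N(−d₁) = 26.462096 − 17.769247 = 8.692849
φ(d₁) = (1/√(2π))·e^{−d₁²/2} = 0.264026
Θ = −S·φ(d₁)·σ/(2√T) + r·K·e^{−rT}·N(−d₂) = −6.717533 + 1.370737 = -5.346796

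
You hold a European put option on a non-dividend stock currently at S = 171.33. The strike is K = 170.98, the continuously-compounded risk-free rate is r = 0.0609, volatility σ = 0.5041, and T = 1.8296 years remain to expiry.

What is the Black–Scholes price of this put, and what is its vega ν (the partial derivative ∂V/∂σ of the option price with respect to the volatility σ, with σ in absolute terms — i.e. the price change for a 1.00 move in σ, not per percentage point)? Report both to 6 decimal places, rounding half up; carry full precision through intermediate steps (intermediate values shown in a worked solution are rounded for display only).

σ√T = 0.5041·√1.8296 = 0.681859
d₁ = (ln(S/K) + (r+σ²/2)T) / (σ√T) = (ln(171.33/170.98) + (0.0609+0.5041²/2)·1.8296) / 0.681859 = (0.002045 + 0.343889) / 0.681859 = 0.507339
d₂ = d₁ − σ√T = 0.507339 − 0.681859 = -0.174521
e^{−rT} = e^{−0.0609·1.8296} = 0.894561
N(−d₁) = 0.305959,  N(−d₂) = 0.569272
Put price V = K·e^{−rT}·N(−d₂) − S·N(−d₁) = 87.071247 − 52.419885 = 34.651362
φ(d₁) = (1/√(2π))·e^{−d₁²/2} = 0.350766
ν = S·φ(d₁)·√T = 81.288567

price = 34.651362
ν = 81.288567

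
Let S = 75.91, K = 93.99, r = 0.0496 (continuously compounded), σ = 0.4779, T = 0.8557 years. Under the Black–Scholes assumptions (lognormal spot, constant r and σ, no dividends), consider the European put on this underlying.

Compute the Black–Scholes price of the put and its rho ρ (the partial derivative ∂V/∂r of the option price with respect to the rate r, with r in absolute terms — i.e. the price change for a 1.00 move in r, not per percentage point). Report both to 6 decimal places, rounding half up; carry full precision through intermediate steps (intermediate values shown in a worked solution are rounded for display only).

price = 22.661147
ρ = -56.156828

σ√T = 0.4779·√0.8557 = 0.442077
d₁ = (ln(S/K) + (r+σ²/2)T) / (σ√T) = (ln(75.91/93.99) + (0.0496+0.4779²/2)·0.8557) / 0.442077 = (-0.213640 + 0.140159) / 0.442077 = -0.166218
d₂ = d₁ − σ√T = -0.166218 − 0.442077 = -0.608295
e^{−rT} = e^{−0.0496·0.8557} = 0.958445
N(−d₁) = 0.566007,  N(−d₂) = 0.728504
Put price V = K·e^{−rT}·N(−d₂) − S·N(−d₁) = 65.626771 − 42.965623 = 22.661147
ρ = −K·T·e^{−rT}·N(−d₂) = -56.156828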